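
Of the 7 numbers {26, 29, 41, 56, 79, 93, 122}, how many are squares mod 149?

(26/149) = +1 → QR.
(29/149) = +1 → QR.
(41/149) = -1 → non-residue.
(56/149) = -1 → non-residue.
(79/149) = -1 → non-residue.
(93/149) = -1 → non-residue.
(122/149) = -1 → non-residue.
Total quadratic residues among the 7: 2.

2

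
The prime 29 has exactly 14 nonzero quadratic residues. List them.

1 4 5 6 7 9 13 16 20 22 23 24 25 28

Square k = 1,…,14 (k and 29−k give the same square):
1²=1, 2²=4, 3²=9, 4²=16, 5²=25, 6²≡7, 7²≡20, 8²≡6, 9²≡23, 10²≡13, 11²≡5, 12²≡28, 13²≡24, 14²≡22 (mod 29).
So the quadratic residues mod 29 are {1, 4, 5, 6, 7, 9, 13, 16, 20, 22, 23, 24, 25, 28}.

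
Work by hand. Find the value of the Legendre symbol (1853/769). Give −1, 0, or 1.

-1

Euler's criterion: (1853/769) ≡ 315^384 (mod 769).
315^2 ≡ 24 (mod 769)
315^4 ≡ 576 (mod 769)
315^8 ≡ 337 (mod 769)
315^16 ≡ 526 (mod 769)
315^32 ≡ 605 (mod 769)
315^64 ≡ 750 (mod 769)
315^128 ≡ 361 (mod 769)
315^256 ≡ 360 (mod 769)
315^384 = 315^(256+128) ≡ 768 (mod 769).
Result is 768 ≡ −1, so (1853/769) = −1.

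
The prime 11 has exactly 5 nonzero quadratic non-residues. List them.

2 6 7 8 10

Square k = 1,…,5 (k and 11−k give the same square):
1²=1, 2²=4, 3²=9, 4²≡5, 5²≡3 (mod 11).
The residues are {1, 3, 4, 5, 9}; the non-residues are the remaining 5 nonzero classes.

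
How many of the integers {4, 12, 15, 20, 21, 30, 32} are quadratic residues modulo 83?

(4/83) = +1 → QR.
(12/83) = +1 → QR.
(15/83) = -1 → non-residue.
(20/83) = -1 → non-residue.
(21/83) = +1 → QR.
(30/83) = +1 → QR.
(32/83) = -1 → non-residue.
Total quadratic residues among the 7: 4.

4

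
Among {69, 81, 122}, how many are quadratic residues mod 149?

2

(69/149) = +1 → QR.
(81/149) = +1 → QR.
(122/149) = -1 → non-residue.
Total quadratic residues among the 3: 2.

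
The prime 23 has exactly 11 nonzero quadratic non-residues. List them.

5,7,10,11,14,15,17,19,20,21,22

Square k = 1,…,11 (k and 23−k give the same square):
1²=1, 2²=4, 3²=9, 4²=16, 5²≡2, 6²≡13, 7²≡3, 8²≡18, 9²≡12, 10²≡8, 11²≡6 (mod 23).
The residues are {1, 2, 3, 4, 6, 8, 9, 12, 13, 16, 18}; the non-residues are the remaining 11 nonzero classes.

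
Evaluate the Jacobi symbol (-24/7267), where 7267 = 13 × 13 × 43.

First reduce: -24 ≡ 7243 (mod 7267).
Reciprocity: 7243 ≡ 3 and 7267 ≡ 3 (mod 4), so (7243/7267) = −(7267/7243).
Reduce top mod 7243: now compute (24/7243).
Pull out 2^3: since 7243 ≡ 3 (mod 8), (2/7243) = -1, so (2/7243)^3 = -1.
Reciprocity: 3 ≡ 3 and 7243 ≡ 3 (mod 4), so (3/7243) = −(7243/3).
Reduce top mod 3: now compute (1/3).
Reached (1/3) = 1. Collecting the sign flips along the way, the symbol is -1.

-1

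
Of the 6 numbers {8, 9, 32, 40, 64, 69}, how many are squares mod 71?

(8/71) = +1 → QR.
(9/71) = +1 → QR.
(32/71) = +1 → QR.
(40/71) = +1 → QR.
(64/71) = +1 → QR.
(69/71) = -1 → non-residue.
Total quadratic residues among the 6: 5.

5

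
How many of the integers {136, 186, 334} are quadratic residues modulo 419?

3

(136/419) = +1 → QR.
(186/419) = +1 → QR.
(334/419) = +1 → QR.
Total quadratic residues among the 3: 3.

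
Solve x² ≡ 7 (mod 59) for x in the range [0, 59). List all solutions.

19, 40

Since 59 ≡ 3 (mod 4), a square root of 7 is 7^((59+1)/4) = 7^15 mod 59.
Repeated squaring: 7^2≡49, 7^4≡41, 7^8≡29 (mod 59).
7^15 = 7^(8+4+2+1) ≡ 19 (mod 59).
Check: 19² = 361 ≡ 7 (mod 59). The two roots are 19 and 40.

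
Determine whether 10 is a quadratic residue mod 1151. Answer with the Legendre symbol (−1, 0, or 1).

1

Euler's criterion: (10/1151) ≡ 10^575 (mod 1151).
10^2 ≡ 100 (mod 1151)
10^4 ≡ 792 (mod 1151)
10^8 ≡ 1120 (mod 1151)
10^16 ≡ 961 (mod 1151)
10^32 ≡ 419 (mod 1151)
10^64 ≡ 609 (mod 1151)
10^128 ≡ 259 (mod 1151)
10^256 ≡ 323 (mod 1151)
10^512 ≡ 739 (mod 1151)
10^575 = 10^(512+32+16+8+4+2+1) ≡ 1 (mod 1151).
Result is 1, so (10/1151) = 1.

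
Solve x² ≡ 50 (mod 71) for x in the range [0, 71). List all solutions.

11, 60

Since 71 ≡ 3 (mod 4), a square root of 50 is 50^((71+1)/4) = 50^18 mod 71.
Repeated squaring: 50^2≡15, 50^4≡12, 50^8≡2, 50^16≡4 (mod 71).
50^18 = 50^(16+2) ≡ 60 (mod 71).
Check: 60² = 3600 ≡ 50 (mod 71). The two roots are 11 and 60.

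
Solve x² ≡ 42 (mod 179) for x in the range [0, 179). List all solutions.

20, 159

Since 179 ≡ 3 (mod 4), a square root of 42 is 42^((179+1)/4) = 42^45 mod 179.
Repeated squaring: 42^2≡153, 42^4≡139, 42^8≡168, 42^16≡121, 42^32≡142 (mod 179).
42^45 = 42^(32+8+4+1) ≡ 20 (mod 179).
Check: 20² = 400 ≡ 42 (mod 179). The two roots are 20 and 159.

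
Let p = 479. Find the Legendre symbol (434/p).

-1

Pull out 2: since 479 ≡ 7 (mod 8), (2/479) = +1.
Reciprocity: 217 ≡ 1 and 479 ≡ 3 (mod 4), so (217/479) = +(479/217).
Reduce top mod 217: now compute (45/217).
Reciprocity: 45 ≡ 1 and 217 ≡ 1 (mod 4), so (45/217) = +(217/45).
Reduce top mod 45: now compute (37/45).
Reciprocity: 37 ≡ 1 and 45 ≡ 1 (mod 4), so (37/45) = +(45/37).
Reduce top mod 37: now compute (8/37).
Pull out 2^3: since 37 ≡ 5 (mod 8), (2/37) = -1, so (2/37)^3 = -1.
Reached (1/37) = 1. Collecting the sign flips along the way, the symbol is -1.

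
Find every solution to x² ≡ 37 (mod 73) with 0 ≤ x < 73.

16, 57

73 ≡ 1 (mod 4), so we find a root by search.
Trying successive values, 16² = 256 ≡ 37 (mod 73). The other root is 73 − 16 = 57.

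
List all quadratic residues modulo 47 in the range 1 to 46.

Square k = 1,…,23 (k and 47−k give the same square):
1²=1, 2²=4, 3²=9, 4²=16, 5²=25, 6²=36, 7²≡2, 8²≡17, 9²≡34, 10²≡6, 11²≡27, 12²≡3, 13²≡28, 14²≡8, 15²≡37, 16²≡21, 17²≡7, 18²≡42, 19²≡32, 20²≡24, 21²≡18, 22²≡14, 23²≡12 (mod 47).
So the quadratic residues mod 47 are {1, 2, 3, 4, 6, 7, 8, 9, 12, 14, 16, 17, 18, 21, 24, 25, 27, 28, 32, 34, 36, 37, 42}.

1 2 3 4 6 7 8 9 12 14 16 17 18 21 24 25 27 28 32 34 36 37 42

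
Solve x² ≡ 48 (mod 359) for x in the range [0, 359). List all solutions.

Since 359 ≡ 3 (mod 4), a square root of 48 is 48^((359+1)/4) = 48^90 mod 359.
Repeated squaring: 48^2≡150, 48^4≡242, 48^8≡47, 48^16≡55, 48^32≡153, 48^64≡74 (mod 359).
48^90 = 48^(64+16+8+2) ≡ 66 (mod 359).
Check: 66² = 4356 ≡ 48 (mod 359). The two roots are 66 and 293.

66, 293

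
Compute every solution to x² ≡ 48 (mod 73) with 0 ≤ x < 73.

11, 62

73 ≡ 1 (mod 4), so we find a root by search.
Trying successive values, 11² = 121 ≡ 48 (mod 73). The other root is 73 − 11 = 62.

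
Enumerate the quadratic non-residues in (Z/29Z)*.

Square k = 1,…,14 (k and 29−k give the same square):
1²=1, 2²=4, 3²=9, 4²=16, 5²=25, 6²≡7, 7²≡20, 8²≡6, 9²≡23, 10²≡13, 11²≡5, 12²≡28, 13²≡24, 14²≡22 (mod 29).
The residues are {1, 4, 5, 6, 7, 9, 13, 16, 20, 22, 23, 24, 25, 28}; the non-residues are the remaining 14 nonzero classes.

2, 3, 8, 10, 11, 12, 14, 15, 17, 18, 19, 21, 26, 27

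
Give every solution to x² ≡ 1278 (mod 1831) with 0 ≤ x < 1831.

Since 1831 ≡ 3 (mod 4), a square root of 1278 is 1278^((1831+1)/4) = 1278^458 mod 1831.
Repeated squaring: 1278^2≡32, 1278^4≡1024, 1278^8≡1244, 1278^16≡341, 1278^32≡928, 1278^64≡614, 1278^128≡1641, 1278^256≡1311 (mod 1831).
1278^458 = 1278^(256+128+64+8+2) ≡ 442 (mod 1831).
Check: 442² = 195364 ≡ 1278 (mod 1831). The two roots are 442 and 1389.

442, 1389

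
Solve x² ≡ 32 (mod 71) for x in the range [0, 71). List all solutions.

Since 71 ≡ 3 (mod 4), a square root of 32 is 32^((71+1)/4) = 32^18 mod 71.
Repeated squaring: 32^2≡30, 32^4≡48, 32^8≡32, 32^16≡30 (mod 71).
32^18 = 32^(16+2) ≡ 48 (mod 71).
Check: 48² = 2304 ≡ 32 (mod 71). The two roots are 23 and 48.

23, 48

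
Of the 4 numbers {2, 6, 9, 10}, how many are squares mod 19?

2

(2/19) = -1 → non-residue.
(6/19) = +1 → QR.
(9/19) = +1 → QR.
(10/19) = -1 → non-residue.
Total quadratic residues among the 4: 2.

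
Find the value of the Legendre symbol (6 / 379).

Euler's criterion: (6/379) ≡ 6^189 (mod 379).
6^2 ≡ 36 (mod 379)
6^4 ≡ 159 (mod 379)
6^8 ≡ 267 (mod 379)
6^16 ≡ 37 (mod 379)
6^32 ≡ 232 (mod 379)
6^64 ≡ 6 (mod 379)
6^128 ≡ 36 (mod 379)
6^189 = 6^(128+32+16+8+4+1) ≡ 1 (mod 379).
Result is 1, so (6/379) = 1.

1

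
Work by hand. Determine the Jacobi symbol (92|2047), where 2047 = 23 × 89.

Pull out 2^2: since 2047 ≡ 7 (mod 8), (2/2047) = +1, so (2/2047)^2 = +1.
Reciprocity: 23 ≡ 3 and 2047 ≡ 3 (mod 4), so (23/2047) = −(2047/23).
Reduce top mod 23: now compute (0/23).
Top reduces to 0: gcd > 1, so the symbol is 0.

0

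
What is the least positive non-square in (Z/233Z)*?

(2/233) = +1, so 2 is a residue.
(3/233) = −1, so 3 is the smallest positive non-residue mod 233.

3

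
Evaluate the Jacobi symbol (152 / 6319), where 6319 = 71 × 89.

-1

Pull out 2^3: since 6319 ≡ 7 (mod 8), (2/6319) = +1, so (2/6319)^3 = +1.
Reciprocity: 19 ≡ 3 and 6319 ≡ 3 (mod 4), so (19/6319) = −(6319/19).
Reduce top mod 19: now compute (11/19).
Reciprocity: 11 ≡ 3 and 19 ≡ 3 (mod 4), so (11/19) = −(19/11).
Reduce top mod 11: now compute (8/11).
Pull out 2^3: since 11 ≡ 3 (mod 8), (2/11) = -1, so (2/11)^3 = -1.
Reached (1/11) = 1. Collecting the sign flips along the way, the symbol is -1.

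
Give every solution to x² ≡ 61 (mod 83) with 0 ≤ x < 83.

12, 71

Since 83 ≡ 3 (mod 4), a square root of 61 is 61^((83+1)/4) = 61^21 mod 83.
Repeated squaring: 61^2≡69, 61^4≡30, 61^8≡70, 61^16≡3 (mod 83).
61^21 = 61^(16+4+1) ≡ 12 (mod 83).
Check: 12² = 144 ≡ 61 (mod 83). The two roots are 12 and 71.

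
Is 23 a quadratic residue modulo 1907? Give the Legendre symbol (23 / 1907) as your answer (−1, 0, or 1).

1

Reciprocity: 23 ≡ 3 and 1907 ≡ 3 (mod 4), so (23/1907) = −(1907/23).
Reduce top mod 23: now compute (21/23).
Reciprocity: 21 ≡ 1 and 23 ≡ 3 (mod 4), so (21/23) = +(23/21).
Reduce top mod 21: now compute (2/21).
Pull out 2: since 21 ≡ 5 (mod 8), (2/21) = -1.
Reached (1/21) = 1. Collecting the sign flips along the way, the symbol is +1.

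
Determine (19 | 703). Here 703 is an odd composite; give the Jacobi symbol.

Reciprocity: 19 ≡ 3 and 703 ≡ 3 (mod 4), so (19/703) = −(703/19).
Reduce top mod 19: now compute (0/19).
Top reduces to 0: gcd > 1, so the symbol is 0.

0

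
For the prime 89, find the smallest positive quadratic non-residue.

(2/89) = +1, so 2 is a residue.
(3/89) = −1, so 3 is the smallest positive non-residue mod 89.

3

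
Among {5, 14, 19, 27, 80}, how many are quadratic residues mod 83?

(5/83) = -1 → non-residue.
(14/83) = -1 → non-residue.
(19/83) = -1 → non-residue.
(27/83) = +1 → QR.
(80/83) = -1 → non-residue.
Total quadratic residues among the 5: 1.

1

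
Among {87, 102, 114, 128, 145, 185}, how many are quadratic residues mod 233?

2

(87/233) = -1 → non-residue.
(102/233) = +1 → QR.
(114/233) = -1 → non-residue.
(128/233) = +1 → QR.
(145/233) = -1 → non-residue.
(185/233) = -1 → non-residue.
Total quadratic residues among the 6: 2.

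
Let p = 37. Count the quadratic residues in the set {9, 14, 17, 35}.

1

(9/37) = +1 → QR.
(14/37) = -1 → non-residue.
(17/37) = -1 → non-residue.
(35/37) = -1 → non-residue.
Total quadratic residues among the 4: 1.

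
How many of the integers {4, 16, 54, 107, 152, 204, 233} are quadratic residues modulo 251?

(4/251) = +1 → QR.
(16/251) = +1 → QR.
(54/251) = -1 → non-residue.
(107/251) = -1 → non-residue.
(152/251) = +1 → QR.
(204/251) = +1 → QR.
(233/251) = +1 → QR.
Total quadratic residues among the 7: 5.

5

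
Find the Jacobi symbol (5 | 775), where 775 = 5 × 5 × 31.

0

Reciprocity: 5 ≡ 1 and 775 ≡ 3 (mod 4), so (5/775) = +(775/5).
Reduce top mod 5: now compute (0/5).
Top reduces to 0: gcd > 1, so the symbol is 0.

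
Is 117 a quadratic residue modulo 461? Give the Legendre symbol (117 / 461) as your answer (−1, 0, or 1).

-1

Euler's criterion: (117/461) ≡ 117^230 (mod 461).
117^2 ≡ 320 (mod 461)
117^4 ≡ 58 (mod 461)
117^8 ≡ 137 (mod 461)
117^16 ≡ 329 (mod 461)
117^32 ≡ 367 (mod 461)
117^64 ≡ 77 (mod 461)
117^128 ≡ 397 (mod 461)
117^230 = 117^(128+64+32+4+2) ≡ 460 (mod 461).
Result is 460 ≡ −1, so (117/461) = −1.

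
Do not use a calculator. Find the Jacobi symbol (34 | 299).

Pull out 2: since 299 ≡ 3 (mod 8), (2/299) = -1.
Reciprocity: 17 ≡ 1 and 299 ≡ 3 (mod 4), so (17/299) = +(299/17).
Reduce top mod 17: now compute (10/17).
Pull out 2: since 17 ≡ 1 (mod 8), (2/17) = +1.
Reciprocity: 5 ≡ 1 and 17 ≡ 1 (mod 4), so (5/17) = +(17/5).
Reduce top mod 5: now compute (2/5).
Pull out 2: since 5 ≡ 5 (mod 8), (2/5) = -1.
Reached (1/5) = 1. Collecting the sign flips along the way, the symbol is +1.

1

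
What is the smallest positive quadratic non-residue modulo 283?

2

(2/283) = −1, so 2 is the smallest positive non-residue mod 283.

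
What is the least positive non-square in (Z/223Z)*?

3

(2/223) = +1, so 2 is a residue.
(3/223) = −1, so 3 is the smallest positive non-residue mod 223.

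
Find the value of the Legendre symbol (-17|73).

-1

Euler's criterion: (-17/73) ≡ 56^36 (mod 73).
56^2 ≡ 70 (mod 73)
56^4 ≡ 9 (mod 73)
56^8 ≡ 8 (mod 73)
56^16 ≡ 64 (mod 73)
56^32 ≡ 8 (mod 73)
56^36 = 56^(32+4) ≡ 72 (mod 73).
Result is 72 ≡ −1, so (-17/73) = −1.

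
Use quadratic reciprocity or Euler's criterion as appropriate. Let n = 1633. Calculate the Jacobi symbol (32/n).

Pull out 2^5: since 1633 ≡ 1 (mod 8), (2/1633) = +1, so (2/1633)^5 = +1.
Reached (1/1633) = 1. Collecting the sign flips along the way, the symbol is +1.

1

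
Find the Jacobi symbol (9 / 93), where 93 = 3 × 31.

0

Reciprocity: 9 ≡ 1 and 93 ≡ 1 (mod 4), so (9/93) = +(93/9).
Reduce top mod 9: now compute (3/9).
Reciprocity: 3 ≡ 3 and 9 ≡ 1 (mod 4), so (3/9) = +(9/3).
Reduce top mod 3: now compute (0/3).
Top reduces to 0: gcd > 1, so the symbol is 0.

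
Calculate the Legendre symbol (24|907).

Pull out 2^3: since 907 ≡ 3 (mod 8), (2/907) = -1, so (2/907)^3 = -1.
Reciprocity: 3 ≡ 3 and 907 ≡ 3 (mod 4), so (3/907) = −(907/3).
Reduce top mod 3: now compute (1/3).
Reached (1/3) = 1. Collecting the sign flips along the way, the symbol is +1.

1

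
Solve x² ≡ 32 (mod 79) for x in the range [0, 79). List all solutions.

Since 79 ≡ 3 (mod 4), a square root of 32 is 32^((79+1)/4) = 32^20 mod 79.
Repeated squaring: 32^2≡76, 32^4≡9, 32^8≡2, 32^16≡4 (mod 79).
32^20 = 32^(16+4) ≡ 36 (mod 79).
Check: 36² = 1296 ≡ 32 (mod 79). The two roots are 36 and 43.

36, 43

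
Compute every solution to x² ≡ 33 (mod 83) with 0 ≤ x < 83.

38, 45

Since 83 ≡ 3 (mod 4), a square root of 33 is 33^((83+1)/4) = 33^21 mod 83.
Repeated squaring: 33^2≡10, 33^4≡17, 33^8≡40, 33^16≡23 (mod 83).
33^21 = 33^(16+4+1) ≡ 38 (mod 83).
Check: 38² = 1444 ≡ 33 (mod 83). The two roots are 38 and 45.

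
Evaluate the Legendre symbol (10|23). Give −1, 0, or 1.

Pull out 2: since 23 ≡ 7 (mod 8), (2/23) = +1.
Reciprocity: 5 ≡ 1 and 23 ≡ 3 (mod 4), so (5/23) = +(23/5).
Reduce top mod 5: now compute (3/5).
Reciprocity: 3 ≡ 3 and 5 ≡ 1 (mod 4), so (3/5) = +(5/3).
Reduce top mod 3: now compute (2/3).
Pull out 2: since 3 ≡ 3 (mod 8), (2/3) = -1.
Reached (1/3) = 1. Collecting the sign flips along the way, the symbol is -1.

-1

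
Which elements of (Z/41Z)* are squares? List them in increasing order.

Square k = 1,…,20 (k and 41−k give the same square):
1²=1, 2²=4, 3²=9, 4²=16, 5²=25, 6²=36, 7²≡8, 8²≡23, 9²≡40, 10²≡18, 11²≡39, 12²≡21, 13²≡5, 14²≡32, 15²≡20, 16²≡10, 17²≡2, 18²≡37, 19²≡33, 20²≡31 (mod 41).
So the quadratic residues mod 41 are {1, 2, 4, 5, 8, 9, 10, 16, 18, 20, 21, 23, 25, 31, 32, 33, 36, 37, 39, 40}.

1, 2, 4, 5, 8, 9, 10, 16, 18, 20, 21, 23, 25, 31, 32, 33, 36, 37, 39, 40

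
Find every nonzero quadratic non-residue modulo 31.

3 6 11 12 13 15 17 21 22 23 24 26 27 29 30

Square k = 1,…,15 (k and 31−k give the same square):
1²=1, 2²=4, 3²=9, 4²=16, 5²=25, 6²≡5, 7²≡18, 8²≡2, 9²≡19, 10²≡7, 11²≡28, 12²≡20, 13²≡14, 14²≡10, 15²≡8 (mod 31).
The residues are {1, 2, 4, 5, 7, 8, 9, 10, 14, 16, 18, 19, 20, 25, 28}; the non-residues are the remaining 15 nonzero classes.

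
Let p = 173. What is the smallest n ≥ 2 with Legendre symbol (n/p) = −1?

2

(2/173) = −1, so 2 is the smallest positive non-residue mod 173.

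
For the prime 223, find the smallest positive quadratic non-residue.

(2/223) = +1, so 2 is a residue.
(3/223) = −1, so 3 is the smallest positive non-residue mod 223.

3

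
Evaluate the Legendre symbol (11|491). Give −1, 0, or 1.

Euler's criterion: (11/491) ≡ 11^245 (mod 491).
11^2 ≡ 121 (mod 491)
11^4 ≡ 402 (mod 491)
11^8 ≡ 65 (mod 491)
11^16 ≡ 297 (mod 491)
11^32 ≡ 320 (mod 491)
11^64 ≡ 272 (mod 491)
11^128 ≡ 334 (mod 491)
11^245 = 11^(128+64+32+16+4+1) ≡ 1 (mod 491).
Result is 1, so (11/491) = 1.

1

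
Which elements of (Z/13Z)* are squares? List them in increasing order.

Square k = 1,…,6 (k and 13−k give the same square):
1²=1, 2²=4, 3²=9, 4²≡3, 5²≡12, 6²≡10 (mod 13).
So the quadratic residues mod 13 are {1, 3, 4, 9, 10, 12}.

1, 3, 4, 9, 10, 12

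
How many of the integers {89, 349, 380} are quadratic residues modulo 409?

(89/409) = +1 → QR.
(349/409) = +1 → QR.
(380/409) = -1 → non-residue.
Total quadratic residues among the 3: 2.

2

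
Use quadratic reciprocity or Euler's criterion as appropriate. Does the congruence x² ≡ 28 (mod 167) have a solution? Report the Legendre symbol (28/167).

Pull out 2^2: since 167 ≡ 7 (mod 8), (2/167) = +1, so (2/167)^2 = +1.
Reciprocity: 7 ≡ 3 and 167 ≡ 3 (mod 4), so (7/167) = −(167/7).
Reduce top mod 7: now compute (6/7).
Pull out 2: since 7 ≡ 7 (mod 8), (2/7) = +1.
Reciprocity: 3 ≡ 3 and 7 ≡ 3 (mod 4), so (3/7) = −(7/3).
Reduce top mod 3: now compute (1/3).
Reached (1/3) = 1. Collecting the sign flips along the way, the symbol is +1.

1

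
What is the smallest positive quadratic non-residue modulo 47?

5

(2/47) = +1, so 2 is a residue.
(3/47) = +1, so 3 is a residue.
(4/47) = +1, so 4 is a residue.
(5/47) = −1, so 5 is the smallest positive non-residue mod 47.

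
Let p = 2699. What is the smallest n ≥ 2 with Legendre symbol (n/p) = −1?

2

(2/2699) = −1, so 2 is the smallest positive non-residue mod 2699.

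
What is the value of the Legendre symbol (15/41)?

Euler's criterion: (15/41) ≡ 15^20 (mod 41).
15^2 ≡ 20 (mod 41)
15^4 ≡ 31 (mod 41)
15^8 ≡ 18 (mod 41)
15^16 ≡ 37 (mod 41)
15^20 = 15^(16+4) ≡ 40 (mod 41).
Result is 40 ≡ −1, so (15/41) = −1.

-1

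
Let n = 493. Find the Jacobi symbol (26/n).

Pull out 2: since 493 ≡ 5 (mod 8), (2/493) = -1.
Reciprocity: 13 ≡ 1 and 493 ≡ 1 (mod 4), so (13/493) = +(493/13).
Reduce top mod 13: now compute (12/13).
Pull out 2^2: since 13 ≡ 5 (mod 8), (2/13) = -1, so (2/13)^2 = +1.
Reciprocity: 3 ≡ 3 and 13 ≡ 1 (mod 4), so (3/13) = +(13/3).
Reduce top mod 3: now compute (1/3).
Reached (1/3) = 1. Collecting the sign flips along the way, the symbol is -1.

-1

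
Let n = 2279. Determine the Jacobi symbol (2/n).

1

Pull out 2: since 2279 ≡ 7 (mod 8), (2/2279) = +1.
Reached (1/2279) = 1. Collecting the sign flips along the way, the symbol is +1.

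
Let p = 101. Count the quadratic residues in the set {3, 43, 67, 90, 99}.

1

(3/101) = -1 → non-residue.
(43/101) = +1 → QR.
(67/101) = -1 → non-residue.
(90/101) = -1 → non-residue.
(99/101) = -1 → non-residue.
Total quadratic residues among the 5: 1.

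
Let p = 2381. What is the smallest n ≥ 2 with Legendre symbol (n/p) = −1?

2

(2/2381) = −1, so 2 is the smallest positive non-residue mod 2381.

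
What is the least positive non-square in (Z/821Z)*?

2

(2/821) = −1, so 2 is the smallest positive non-residue mod 821.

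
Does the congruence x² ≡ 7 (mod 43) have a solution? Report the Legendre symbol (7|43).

Reciprocity: 7 ≡ 3 and 43 ≡ 3 (mod 4), so (7/43) = −(43/7).
Reduce top mod 7: now compute (1/7).
Reached (1/7) = 1. Collecting the sign flips along the way, the symbol is -1.

-1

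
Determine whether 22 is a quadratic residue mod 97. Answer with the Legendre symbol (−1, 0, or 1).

1

Euler's criterion: (22/97) ≡ 22^48 (mod 97).
22^2 ≡ 96 (mod 97)
22^4 ≡ 1 (mod 97)
22^8 ≡ 1 (mod 97)
22^16 ≡ 1 (mod 97)
22^32 ≡ 1 (mod 97)
22^48 = 22^(32+16) ≡ 1 (mod 97).
Result is 1, so (22/97) = 1.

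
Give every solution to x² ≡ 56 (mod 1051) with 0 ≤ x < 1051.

Since 1051 ≡ 3 (mod 4), a square root of 56 is 56^((1051+1)/4) = 56^263 mod 1051.
Repeated squaring: 56^2≡1034, 56^4≡289, 56^8≡492, 56^16≡334, 56^32≡150, 56^64≡429, 56^128≡116, 56^256≡844 (mod 1051).
56^263 = 56^(256+4+2+1) ≡ 959 (mod 1051).
Check: 959² = 919681 ≡ 56 (mod 1051). The two roots are 92 and 959.

92, 959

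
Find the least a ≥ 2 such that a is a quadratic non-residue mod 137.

(2/137) = +1, so 2 is a residue.
(3/137) = −1, so 3 is the smallest positive non-residue mod 137.

3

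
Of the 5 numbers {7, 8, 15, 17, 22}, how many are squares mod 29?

2

(7/29) = +1 → QR.
(8/29) = -1 → non-residue.
(15/29) = -1 → non-residue.
(17/29) = -1 → non-residue.
(22/29) = +1 → QR.
Total quadratic residues among the 5: 2.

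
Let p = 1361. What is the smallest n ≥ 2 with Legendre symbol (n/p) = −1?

3

(2/1361) = +1, so 2 is a residue.
(3/1361) = −1, so 3 is the smallest positive non-residue mod 1361.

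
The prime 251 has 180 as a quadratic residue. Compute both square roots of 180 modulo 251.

Since 251 ≡ 3 (mod 4), a square root of 180 is 180^((251+1)/4) = 180^63 mod 251.
Repeated squaring: 180^2≡21, 180^4≡190, 180^8≡207, 180^16≡179, 180^32≡164 (mod 251).
180^63 = 180^(32+16+8+4+2+1) ≡ 155 (mod 251).
Check: 155² = 24025 ≡ 180 (mod 251). The two roots are 96 and 155.

96, 155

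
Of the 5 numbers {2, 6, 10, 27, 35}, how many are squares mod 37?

(2/37) = -1 → non-residue.
(6/37) = -1 → non-residue.
(10/37) = +1 → QR.
(27/37) = +1 → QR.
(35/37) = -1 → non-residue.
Total quadratic residues among the 5: 2.

2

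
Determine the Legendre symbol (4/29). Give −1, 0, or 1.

Euler's criterion: (4/29) ≡ 4^14 (mod 29).
4^2 ≡ 16 (mod 29)
4^4 ≡ 24 (mod 29)
4^8 ≡ 25 (mod 29)
4^14 = 4^(8+4+2) ≡ 1 (mod 29).
Result is 1, so (4/29) = 1.

1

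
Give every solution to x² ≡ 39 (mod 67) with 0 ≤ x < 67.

21, 46

Since 67 ≡ 3 (mod 4), a square root of 39 is 39^((67+1)/4) = 39^17 mod 67.
Repeated squaring: 39^2≡47, 39^4≡65, 39^8≡4, 39^16≡16 (mod 67).
39^17 = 39^(16+1) ≡ 21 (mod 67).
Check: 21² = 441 ≡ 39 (mod 67). The two roots are 21 and 46.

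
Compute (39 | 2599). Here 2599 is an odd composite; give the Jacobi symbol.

-1

Reciprocity: 39 ≡ 3 and 2599 ≡ 3 (mod 4), so (39/2599) = −(2599/39).
Reduce top mod 39: now compute (25/39).
Reciprocity: 25 ≡ 1 and 39 ≡ 3 (mod 4), so (25/39) = +(39/25).
Reduce top mod 25: now compute (14/25).
Pull out 2: since 25 ≡ 1 (mod 8), (2/25) = +1.
Reciprocity: 7 ≡ 3 and 25 ≡ 1 (mod 4), so (7/25) = +(25/7).
Reduce top mod 7: now compute (4/7).
Pull out 2^2: since 7 ≡ 7 (mod 8), (2/7) = +1, so (2/7)^2 = +1.
Reached (1/7) = 1. Collecting the sign flips along the way, the symbol is -1.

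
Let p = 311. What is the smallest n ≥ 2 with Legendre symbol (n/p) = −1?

11

(2/311) = +1, so 2 is a residue.
(3/311) = +1, so 3 is a residue.
(4/311) = +1, so 4 is a residue.
(5/311) = +1, so 5 is a residue.
(6/311) = +1, so 6 is a residue.
(7/311) = +1, so 7 is a residue.
(8/311) = +1, so 8 is a residue.
(9/311) = +1, so 9 is a residue.
(10/311) = +1, so 10 is a residue.
(11/311) = −1, so 11 is the smallest positive non-residue mod 311.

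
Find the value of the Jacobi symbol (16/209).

Pull out 2^4: since 209 ≡ 1 (mod 8), (2/209) = +1, so (2/209)^4 = +1.
Reached (1/209) = 1. Collecting the sign flips along the way, the symbol is +1.

1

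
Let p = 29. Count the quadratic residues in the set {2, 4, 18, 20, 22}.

(2/29) = -1 → non-residue.
(4/29) = +1 → QR.
(18/29) = -1 → non-residue.
(20/29) = +1 → QR.
(22/29) = +1 → QR.
Total quadratic residues among the 5: 3.

3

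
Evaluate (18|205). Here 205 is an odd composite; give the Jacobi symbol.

Pull out 2: since 205 ≡ 5 (mod 8), (2/205) = -1.
Reciprocity: 9 ≡ 1 and 205 ≡ 1 (mod 4), so (9/205) = +(205/9).
Reduce top mod 9: now compute (7/9).
Reciprocity: 7 ≡ 3 and 9 ≡ 1 (mod 4), so (7/9) = +(9/7).
Reduce top mod 7: now compute (2/7).
Pull out 2: since 7 ≡ 7 (mod 8), (2/7) = +1.
Reached (1/7) = 1. Collecting the sign flips along the way, the symbol is -1.

-1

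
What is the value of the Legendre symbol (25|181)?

1

Reciprocity: 25 ≡ 1 and 181 ≡ 1 (mod 4), so (25/181) = +(181/25).
Reduce top mod 25: now compute (6/25).
Pull out 2: since 25 ≡ 1 (mod 8), (2/25) = +1.
Reciprocity: 3 ≡ 3 and 25 ≡ 1 (mod 4), so (3/25) = +(25/3).
Reduce top mod 3: now compute (1/3).
Reached (1/3) = 1. Collecting the sign flips along the way, the symbol is +1.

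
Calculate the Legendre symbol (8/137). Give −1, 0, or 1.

1

Pull out 2^3: since 137 ≡ 1 (mod 8), (2/137) = +1, so (2/137)^3 = +1.
Reached (1/137) = 1. Collecting the sign flips along the way, the symbol is +1.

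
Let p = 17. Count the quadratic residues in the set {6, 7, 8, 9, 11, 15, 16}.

4

(6/17) = -1 → non-residue.
(7/17) = -1 → non-residue.
(8/17) = +1 → QR.
(9/17) = +1 → QR.
(11/17) = -1 → non-residue.
(15/17) = +1 → QR.
(16/17) = +1 → QR.
Total quadratic residues among the 7: 4.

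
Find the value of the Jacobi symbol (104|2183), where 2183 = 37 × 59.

Pull out 2^3: since 2183 ≡ 7 (mod 8), (2/2183) = +1, so (2/2183)^3 = +1.
Reciprocity: 13 ≡ 1 and 2183 ≡ 3 (mod 4), so (13/2183) = +(2183/13).
Reduce top mod 13: now compute (12/13).
Pull out 2^2: since 13 ≡ 5 (mod 8), (2/13) = -1, so (2/13)^2 = +1.
Reciprocity: 3 ≡ 3 and 13 ≡ 1 (mod 4), so (3/13) = +(13/3).
Reduce top mod 3: now compute (1/3).
Reached (1/3) = 1. Collecting the sign flips along the way, the symbol is +1.

1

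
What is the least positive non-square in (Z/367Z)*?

3

(2/367) = +1, so 2 is a residue.
(3/367) = −1, so 3 is the smallest positive non-residue mod 367.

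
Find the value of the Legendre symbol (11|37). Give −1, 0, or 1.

Reciprocity: 11 ≡ 3 and 37 ≡ 1 (mod 4), so (11/37) = +(37/11).
Reduce top mod 11: now compute (4/11).
Pull out 2^2: since 11 ≡ 3 (mod 8), (2/11) = -1, so (2/11)^2 = +1.
Reached (1/11) = 1. Collecting the sign flips along the way, the symbol is +1.

1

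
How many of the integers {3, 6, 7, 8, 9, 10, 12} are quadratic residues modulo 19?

(3/19) = -1 → non-residue.
(6/19) = +1 → QR.
(7/19) = +1 → QR.
(8/19) = -1 → non-residue.
(9/19) = +1 → QR.
(10/19) = -1 → non-residue.
(12/19) = -1 → non-residue.
Total quadratic residues among the 7: 3.

3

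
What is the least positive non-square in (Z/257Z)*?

3

(2/257) = +1, so 2 is a residue.
(3/257) = −1, so 3 is the smallest positive non-residue mod 257.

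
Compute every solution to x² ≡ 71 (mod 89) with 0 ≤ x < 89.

89 ≡ 1 (mod 4), so we find a root by search.
Trying successive values, 31² = 961 ≡ 71 (mod 89). The other root is 89 − 31 = 58.

31, 58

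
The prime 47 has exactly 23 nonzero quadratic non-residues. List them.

Square k = 1,…,23 (k and 47−k give the same square):
1²=1, 2²=4, 3²=9, 4²=16, 5²=25, 6²=36, 7²≡2, 8²≡17, 9²≡34, 10²≡6, 11²≡27, 12²≡3, 13²≡28, 14²≡8, 15²≡37, 16²≡21, 17²≡7, 18²≡42, 19²≡32, 20²≡24, 21²≡18, 22²≡14, 23²≡12 (mod 47).
The residues are {1, 2, 3, 4, 6, 7, 8, 9, 12, 14, 16, 17, 18, 21, 24, 25, 27, 28, 32, 34, 36, 37, 42}; the non-residues are the remaining 23 nonzero classes.

5, 10, 11, 13, 15, 19, 20, 22, 23, 26, 29, 30, 31, 33, 35, 38, 39, 40, 41, 43, 44, 45, 46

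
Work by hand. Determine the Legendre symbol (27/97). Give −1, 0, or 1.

Euler's criterion: (27/97) ≡ 27^48 (mod 97).
27^2 ≡ 50 (mod 97)
27^4 ≡ 75 (mod 97)
27^8 ≡ 96 (mod 97)
27^16 ≡ 1 (mod 97)
27^32 ≡ 1 (mod 97)
27^48 = 27^(32+16) ≡ 1 (mod 97).
Result is 1, so (27/97) = 1.

1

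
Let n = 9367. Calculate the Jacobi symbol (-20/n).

1

First reduce: -20 ≡ 9347 (mod 9367).
Reciprocity: 9347 ≡ 3 and 9367 ≡ 3 (mod 4), so (9347/9367) = −(9367/9347).
Reduce top mod 9347: now compute (20/9347).
Pull out 2^2: since 9347 ≡ 3 (mod 8), (2/9347) = -1, so (2/9347)^2 = +1.
Reciprocity: 5 ≡ 1 and 9347 ≡ 3 (mod 4), so (5/9347) = +(9347/5).
Reduce top mod 5: now compute (2/5).
Pull out 2: since 5 ≡ 5 (mod 8), (2/5) = -1.
Reached (1/5) = 1. Collecting the sign flips along the way, the symbol is +1.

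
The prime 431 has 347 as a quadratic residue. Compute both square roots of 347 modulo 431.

58, 373

Since 431 ≡ 3 (mod 4), a square root of 347 is 347^((431+1)/4) = 347^108 mod 431.
Repeated squaring: 347^2≡160, 347^4≡171, 347^8≡364, 347^16≡179, 347^32≡147, 347^64≡59 (mod 431).
347^108 = 347^(64+32+8+4) ≡ 58 (mod 431).
Check: 58² = 3364 ≡ 347 (mod 431). The two roots are 58 and 373.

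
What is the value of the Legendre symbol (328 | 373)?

-1

Pull out 2^3: since 373 ≡ 5 (mod 8), (2/373) = -1, so (2/373)^3 = -1.
Reciprocity: 41 ≡ 1 and 373 ≡ 1 (mod 4), so (41/373) = +(373/41).
Reduce top mod 41: now compute (4/41).
Pull out 2^2: since 41 ≡ 1 (mod 8), (2/41) = +1, so (2/41)^2 = +1.
Reached (1/41) = 1. Collecting the sign flips along the way, the symbol is -1.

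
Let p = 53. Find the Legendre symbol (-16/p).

1

First reduce: -16 ≡ 37 (mod 53).
Reciprocity: 37 ≡ 1 and 53 ≡ 1 (mod 4), so (37/53) = +(53/37).
Reduce top mod 37: now compute (16/37).
Pull out 2^4: since 37 ≡ 5 (mod 8), (2/37) = -1, so (2/37)^4 = +1.
Reached (1/37) = 1. Collecting the sign flips along the way, the symbol is +1.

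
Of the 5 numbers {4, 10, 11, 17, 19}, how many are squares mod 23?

(4/23) = +1 → QR.
(10/23) = -1 → non-residue.
(11/23) = -1 → non-residue.
(17/23) = -1 → non-residue.
(19/23) = -1 → non-residue.
Total quadratic residues among the 5: 1.

1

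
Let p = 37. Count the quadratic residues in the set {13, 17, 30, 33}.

2

(13/37) = -1 → non-residue.
(17/37) = -1 → non-residue.
(30/37) = +1 → QR.
(33/37) = +1 → QR.
Total quadratic residues among the 4: 2.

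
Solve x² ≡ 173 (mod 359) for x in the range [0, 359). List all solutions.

116, 243

Since 359 ≡ 3 (mod 4), a square root of 173 is 173^((359+1)/4) = 173^90 mod 359.
Repeated squaring: 173^2≡132, 173^4≡192, 173^8≡246, 173^16≡204, 173^32≡331, 173^64≡66 (mod 359).
173^90 = 173^(64+16+8+2) ≡ 243 (mod 359).
Check: 243² = 59049 ≡ 173 (mod 359). The two roots are 116 and 243.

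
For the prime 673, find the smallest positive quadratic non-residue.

(2/673) = +1, so 2 is a residue.
(3/673) = +1, so 3 is a residue.
(4/673) = +1, so 4 is a residue.
(5/673) = −1, so 5 is the smallest positive non-residue mod 673.

5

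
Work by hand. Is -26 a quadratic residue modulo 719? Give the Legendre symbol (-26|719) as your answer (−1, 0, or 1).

-1

First reduce: -26 ≡ 693 (mod 719).
Reciprocity: 693 ≡ 1 and 719 ≡ 3 (mod 4), so (693/719) = +(719/693).
Reduce top mod 693: now compute (26/693).
Pull out 2: since 693 ≡ 5 (mod 8), (2/693) = -1.
Reciprocity: 13 ≡ 1 and 693 ≡ 1 (mod 4), so (13/693) = +(693/13).
Reduce top mod 13: now compute (4/13).
Pull out 2^2: since 13 ≡ 5 (mod 8), (2/13) = -1, so (2/13)^2 = +1.
Reached (1/13) = 1. Collecting the sign flips along the way, the symbol is -1.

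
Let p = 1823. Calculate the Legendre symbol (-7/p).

-1

First reduce: -7 ≡ 1816 (mod 1823).
Pull out 2^3: since 1823 ≡ 7 (mod 8), (2/1823) = +1, so (2/1823)^3 = +1.
Reciprocity: 227 ≡ 3 and 1823 ≡ 3 (mod 4), so (227/1823) = −(1823/227).
Reduce top mod 227: now compute (7/227).
Reciprocity: 7 ≡ 3 and 227 ≡ 3 (mod 4), so (7/227) = −(227/7).
Reduce top mod 7: now compute (3/7).
Reciprocity: 3 ≡ 3 and 7 ≡ 3 (mod 4), so (3/7) = −(7/3).
Reduce top mod 3: now compute (1/3).
Reached (1/3) = 1. Collecting the sign flips along the way, the symbol is -1.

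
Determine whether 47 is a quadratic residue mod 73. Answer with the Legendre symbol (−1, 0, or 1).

Reciprocity: 47 ≡ 3 and 73 ≡ 1 (mod 4), so (47/73) = +(73/47).
Reduce top mod 47: now compute (26/47).
Pull out 2: since 47 ≡ 7 (mod 8), (2/47) = +1.
Reciprocity: 13 ≡ 1 and 47 ≡ 3 (mod 4), so (13/47) = +(47/13).
Reduce top mod 13: now compute (8/13).
Pull out 2^3: since 13 ≡ 5 (mod 8), (2/13) = -1, so (2/13)^3 = -1.
Reached (1/13) = 1. Collecting the sign flips along the way, the symbol is -1.

-1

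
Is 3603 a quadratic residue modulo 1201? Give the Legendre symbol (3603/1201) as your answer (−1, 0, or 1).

First reduce: 3603 ≡ 0 (mod 1201).
Top reduces to 0: gcd > 1, so the symbol is 0.

0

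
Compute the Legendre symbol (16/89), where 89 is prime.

1

Euler's criterion: (16/89) ≡ 16^44 (mod 89).
16^2 ≡ 78 (mod 89)
16^4 ≡ 32 (mod 89)
16^8 ≡ 45 (mod 89)
16^16 ≡ 67 (mod 89)
16^32 ≡ 39 (mod 89)
16^44 = 16^(32+8+4) ≡ 1 (mod 89).
Result is 1, so (16/89) = 1.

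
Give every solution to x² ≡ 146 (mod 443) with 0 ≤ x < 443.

108, 335

Since 443 ≡ 3 (mod 4), a square root of 146 is 146^((443+1)/4) = 146^111 mod 443.
Repeated squaring: 146^2≡52, 146^4≡46, 146^8≡344, 146^16≡55, 146^32≡367, 146^64≡17 (mod 443).
146^111 = 146^(64+32+8+4+2+1) ≡ 108 (mod 443).
Check: 108² = 11664 ≡ 146 (mod 443). The two roots are 108 and 335.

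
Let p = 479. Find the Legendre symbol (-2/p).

Euler's criterion: (-2/479) ≡ 477^239 (mod 479).
477^2 ≡ 4 (mod 479)
477^4 ≡ 16 (mod 479)
477^8 ≡ 256 (mod 479)
477^16 ≡ 392 (mod 479)
477^32 ≡ 384 (mod 479)
477^64 ≡ 403 (mod 479)
477^128 ≡ 28 (mod 479)
477^239 = 477^(128+64+32+8+4+2+1) ≡ 478 (mod 479).
Result is 478 ≡ −1, so (-2/479) = −1.

-1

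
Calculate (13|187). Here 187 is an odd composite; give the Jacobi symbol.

Reciprocity: 13 ≡ 1 and 187 ≡ 3 (mod 4), so (13/187) = +(187/13).
Reduce top mod 13: now compute (5/13).
Reciprocity: 5 ≡ 1 and 13 ≡ 1 (mod 4), so (5/13) = +(13/5).
Reduce top mod 5: now compute (3/5).
Reciprocity: 3 ≡ 3 and 5 ≡ 1 (mod 4), so (3/5) = +(5/3).
Reduce top mod 3: now compute (2/3).
Pull out 2: since 3 ≡ 3 (mod 8), (2/3) = -1.
Reached (1/3) = 1. Collecting the sign flips along the way, the symbol is -1.

-1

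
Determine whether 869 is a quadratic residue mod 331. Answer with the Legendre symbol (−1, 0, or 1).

First reduce: 869 ≡ 207 (mod 331).
Reciprocity: 207 ≡ 3 and 331 ≡ 3 (mod 4), so (207/331) = −(331/207).
Reduce top mod 207: now compute (124/207).
Pull out 2^2: since 207 ≡ 7 (mod 8), (2/207) = +1, so (2/207)^2 = +1.
Reciprocity: 31 ≡ 3 and 207 ≡ 3 (mod 4), so (31/207) = −(207/31).
Reduce top mod 31: now compute (21/31).
Reciprocity: 21 ≡ 1 and 31 ≡ 3 (mod 4), so (21/31) = +(31/21).
Reduce top mod 21: now compute (10/21).
Pull out 2: since 21 ≡ 5 (mod 8), (2/21) = -1.
Reciprocity: 5 ≡ 1 and 21 ≡ 1 (mod 4), so (5/21) = +(21/5).
Reduce top mod 5: now compute (1/5).
Reached (1/5) = 1. Collecting the sign flips along the way, the symbol is -1.

-1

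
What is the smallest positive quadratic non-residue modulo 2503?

3

(2/2503) = +1, so 2 is a residue.
(3/2503) = −1, so 3 is the smallest positive non-residue mod 2503.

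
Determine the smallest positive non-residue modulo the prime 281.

3

(2/281) = +1, so 2 is a residue.
(3/281) = −1, so 3 is the smallest positive non-residue mod 281.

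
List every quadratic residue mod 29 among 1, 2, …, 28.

Square k = 1,…,14 (k and 29−k give the same square):
1²=1, 2²=4, 3²=9, 4²=16, 5²=25, 6²≡7, 7²≡20, 8²≡6, 9²≡23, 10²≡13, 11²≡5, 12²≡28, 13²≡24, 14²≡22 (mod 29).
So the quadratic residues mod 29 are {1, 4, 5, 6, 7, 9, 13, 16, 20, 22, 23, 24, 25, 28}.

1 4 5 6 7 9 13 16 20 22 23 24 25 28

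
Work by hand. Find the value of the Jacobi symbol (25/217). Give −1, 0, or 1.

1

Reciprocity: 25 ≡ 1 and 217 ≡ 1 (mod 4), so (25/217) = +(217/25).
Reduce top mod 25: now compute (17/25).
Reciprocity: 17 ≡ 1 and 25 ≡ 1 (mod 4), so (17/25) = +(25/17).
Reduce top mod 17: now compute (8/17).
Pull out 2^3: since 17 ≡ 1 (mod 8), (2/17) = +1, so (2/17)^3 = +1.
Reached (1/17) = 1. Collecting the sign flips along the way, the symbol is +1.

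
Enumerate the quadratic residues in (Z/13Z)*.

1 3 4 9 10 12

Square k = 1,…,6 (k and 13−k give the same square):
1²=1, 2²=4, 3²=9, 4²≡3, 5²≡12, 6²≡10 (mod 13).
So the quadratic residues mod 13 are {1, 3, 4, 9, 10, 12}.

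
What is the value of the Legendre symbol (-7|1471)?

First reduce: -7 ≡ 1464 (mod 1471).
Pull out 2^3: since 1471 ≡ 7 (mod 8), (2/1471) = +1, so (2/1471)^3 = +1.
Reciprocity: 183 ≡ 3 and 1471 ≡ 3 (mod 4), so (183/1471) = −(1471/183).
Reduce top mod 183: now compute (7/183).
Reciprocity: 7 ≡ 3 and 183 ≡ 3 (mod 4), so (7/183) = −(183/7).
Reduce top mod 7: now compute (1/7).
Reached (1/7) = 1. Collecting the sign flips along the way, the symbol is +1.

1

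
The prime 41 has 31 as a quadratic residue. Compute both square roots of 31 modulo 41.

41 ≡ 1 (mod 4), so we find a root by search.
Trying successive values, 20² = 400 ≡ 31 (mod 41). The other root is 41 − 20 = 21.

20, 21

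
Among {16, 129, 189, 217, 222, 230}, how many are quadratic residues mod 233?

3

(16/233) = +1 → QR.
(129/233) = +1 → QR.
(189/233) = -1 → non-residue.
(217/233) = +1 → QR.
(222/233) = -1 → non-residue.
(230/233) = -1 → non-residue.
Total quadratic residues among the 6: 3.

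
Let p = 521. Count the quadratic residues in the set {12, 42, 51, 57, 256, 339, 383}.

5

(12/521) = -1 → non-residue.
(42/521) = +1 → QR.
(51/521) = +1 → QR.
(57/521) = +1 → QR.
(256/521) = +1 → QR.
(339/521) = -1 → non-residue.
(383/521) = +1 → QR.
Total quadratic residues among the 7: 5.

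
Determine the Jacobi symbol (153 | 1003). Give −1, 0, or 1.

Reciprocity: 153 ≡ 1 and 1003 ≡ 3 (mod 4), so (153/1003) = +(1003/153).
Reduce top mod 153: now compute (85/153).
Reciprocity: 85 ≡ 1 and 153 ≡ 1 (mod 4), so (85/153) = +(153/85).
Reduce top mod 85: now compute (68/85).
Pull out 2^2: since 85 ≡ 5 (mod 8), (2/85) = -1, so (2/85)^2 = +1.
Reciprocity: 17 ≡ 1 and 85 ≡ 1 (mod 4), so (17/85) = +(85/17).
Reduce top mod 17: now compute (0/17).
Top reduces to 0: gcd > 1, so the symbol is 0.

0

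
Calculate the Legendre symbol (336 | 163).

First reduce: 336 ≡ 10 (mod 163).
Pull out 2: since 163 ≡ 3 (mod 8), (2/163) = -1.
Reciprocity: 5 ≡ 1 and 163 ≡ 3 (mod 4), so (5/163) = +(163/5).
Reduce top mod 5: now compute (3/5).
Reciprocity: 3 ≡ 3 and 5 ≡ 1 (mod 4), so (3/5) = +(5/3).
Reduce top mod 3: now compute (2/3).
Pull out 2: since 3 ≡ 3 (mod 8), (2/3) = -1.
Reached (1/3) = 1. Collecting the sign flips along the way, the symbol is +1.

1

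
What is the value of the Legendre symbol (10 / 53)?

1

Pull out 2: since 53 ≡ 5 (mod 8), (2/53) = -1.
Reciprocity: 5 ≡ 1 and 53 ≡ 1 (mod 4), so (5/53) = +(53/5).
Reduce top mod 5: now compute (3/5).
Reciprocity: 3 ≡ 3 and 5 ≡ 1 (mod 4), so (3/5) = +(5/3).
Reduce top mod 3: now compute (2/3).
Pull out 2: since 3 ≡ 3 (mod 8), (2/3) = -1.
Reached (1/3) = 1. Collecting the sign flips along the way, the symbol is +1.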